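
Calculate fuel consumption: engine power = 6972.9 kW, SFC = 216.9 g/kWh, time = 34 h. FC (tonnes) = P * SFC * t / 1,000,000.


Formula: FC (tonnes) = P * SFC * t / 1,000,000
Step 1 — P * SFC * t = 6972.9 * 216.9 * 34 = 51422348.34 g
Step 2 — FC (tonnes) = 51422348.34 / 1,000,000 ≈ 51.422 tonnes (5 s.f.)

51.422 tonnes


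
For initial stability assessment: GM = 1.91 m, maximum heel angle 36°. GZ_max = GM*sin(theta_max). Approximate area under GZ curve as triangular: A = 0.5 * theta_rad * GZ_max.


Formula: GZ_max = GM * sin(theta); Area = 0.5 * theta_rad * GZ_max
Step 1 — GZ_max = 1.91 * sin(36°) = 1.91 * 0.587785 = 1.122669 m
Step 2 — theta_rad = 36 * pi/180 = 0.628319 rad
Step 3 — Area = 0.5 * 0.628319 * 1.122669 ≈ 0.35270 m·rad (5 s.f.)

0.35270 m·rad


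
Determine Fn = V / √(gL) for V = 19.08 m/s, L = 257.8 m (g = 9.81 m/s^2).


Formula: Fn = V / sqrt(g * L)
Step 1 — g * L = 9.81 * 257.8 = 2529.018
Step 2 — sqrt(g * L) = sqrt(2529.018) = 50.289343
Step 3 — Fn = 19.08 / 50.289343 ≈ 0.37940 (5 s.f.)

0.37940


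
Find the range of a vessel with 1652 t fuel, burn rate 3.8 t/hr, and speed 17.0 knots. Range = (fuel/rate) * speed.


Formula: endurance = fuel / rate; range = endurance * speed
Step 1 — endurance = 1652 / 3.8 = 434.7368 hours
Step 2 — range = 434.7368 * 17.0 ≈ 7390.5 nautical miles (5 s.f.)

7390.5 NM


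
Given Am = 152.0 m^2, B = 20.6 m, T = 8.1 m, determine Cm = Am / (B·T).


Formula: Cm = Am / (B * T)
Step 1 — B * T = 20.6 * 8.1 = 166.86 m^2
Step 2 — Cm = 152.0 / 166.86 ≈ 0.91094 (5 s.f.)

0.91094


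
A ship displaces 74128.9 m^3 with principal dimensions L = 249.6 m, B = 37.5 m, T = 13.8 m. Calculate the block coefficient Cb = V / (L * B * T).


Formula: Cb = V / (L * B * T)
Step 1 — L * B * T = 249.6 * 37.5 * 13.8 = 129168.0 m^3
Step 2 — Cb = 74128.9 / 129168.0 ≈ 0.57390 (5 s.f.)

0.57390


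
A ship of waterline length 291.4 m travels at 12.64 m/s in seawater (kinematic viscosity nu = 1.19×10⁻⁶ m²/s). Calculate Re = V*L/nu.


Formula: Re = V * L / nu
Step 1 — V * L = 12.64 * 291.4 = 3683.296 m^2/s
Step 2 — Re = 3683.296 / 1.19e-6 = 3.10e+09

3.10e+09


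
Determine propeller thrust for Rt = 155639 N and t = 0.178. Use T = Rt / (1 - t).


Formula: T = Rt / (1 - t)
Step 1 — (1 - t) = 1 - 0.178 = 0.822
Step 2 — T = 155639 / 0.822 ≈ 189340 N (5 s.f.)

189340 N


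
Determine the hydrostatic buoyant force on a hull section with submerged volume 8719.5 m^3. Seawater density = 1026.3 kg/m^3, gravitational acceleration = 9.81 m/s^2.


Formula: Fb = rho * g * V
Substituting: Fb = 1026.3 * 9.81 * 8719.5
Intermediate: 1026.3 * 9.81 = 10068.003
Result: Fb = 10068.003 * 8719.5 ≈ 87788000 N (5 s.f.)

87788000 N


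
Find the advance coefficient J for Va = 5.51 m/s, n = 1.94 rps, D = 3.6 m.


Formula: J = Va / (n * D)
Step 1 — n * D = 1.94 * 3.6 = 6.984
Step 2 — J = 5.51 / 6.984 ≈ 0.78895 (5 s.f.)

0.78895


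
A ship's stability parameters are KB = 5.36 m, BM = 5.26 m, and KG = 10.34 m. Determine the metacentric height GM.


Formula: GM = KB + BM - KG
Step 1 — KM = KB + BM = 5.36 + 5.26 = 10.62 m
Step 2 — GM = KM - KG = 10.62 - 10.34 = 0.28 m

0.28 m


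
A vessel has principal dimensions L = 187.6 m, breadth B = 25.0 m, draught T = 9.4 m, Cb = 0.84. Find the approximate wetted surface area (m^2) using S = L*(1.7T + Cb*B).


Formula: S = 1.7*L*T + V/T with V = Cb*L*B*T, i.e. S = L * (1.7*T + Cb*B)
Step 1 — 1.7*T = 1.7 * 9.4 = 15.98 m
Step 2 — Cb*B = 0.84 * 25.0 = 21.0 m
Step 3 — 1.7*T + Cb*B = 15.98 + 21.0 = 36.98 m
Step 4 — S = 187.6 * 36.98 ≈ 6937.4 m^2 (5 s.f.)

6937.4 m^2


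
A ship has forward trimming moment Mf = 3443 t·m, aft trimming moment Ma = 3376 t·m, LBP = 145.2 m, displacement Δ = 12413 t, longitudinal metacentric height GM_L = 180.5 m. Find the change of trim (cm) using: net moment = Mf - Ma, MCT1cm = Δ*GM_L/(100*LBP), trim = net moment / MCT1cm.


Formula: net trimming moment = Mf - Ma; MCT1cm = Δ*GM_L/(100*LBP); trim = net moment / MCT1cm
Step 1 — net trimming moment = 3443 - 3376 = 67 t·m
Step 2 — MCT1cm = 12413 * 180.5 / (100 * 145.2) = 154.3076 t·m/cm
Step 3 — trim = 67 / 154.3076 ≈ 0.43420 cm (5 s.f.)

0.43420 cm


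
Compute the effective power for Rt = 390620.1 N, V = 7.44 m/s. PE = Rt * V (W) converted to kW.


Formula: PE = Rt * V / 1000 (kW)
Step 1 — PE (W) = 390620.1 * 7.44 = 2906213.544 W
Step 2 — PE (kW) = 2906213.544 / 1000 ≈ 2906.2 kW (5 s.f.)

2906.2 kW


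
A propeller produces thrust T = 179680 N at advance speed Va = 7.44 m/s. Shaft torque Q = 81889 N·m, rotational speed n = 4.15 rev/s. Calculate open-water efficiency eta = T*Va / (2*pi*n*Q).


Formula: eta = T * Va / (2 * pi * n * Q)
Step 1 — numerator = T * Va = 179680 * 7.44 = 1336819.2
Step 2 — 2 * pi * n = 2 * pi * 4.15 = 26.075219
Step 3 — denominator = 26.075219 * 81889 = 2135273.61
Step 4 — eta = 1336819.2 / 2135273.61 ≈ 0.62606 (5 s.f.)

0.62606


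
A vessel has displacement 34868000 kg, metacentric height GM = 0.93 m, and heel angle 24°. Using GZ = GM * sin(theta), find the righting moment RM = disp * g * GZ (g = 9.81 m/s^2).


Formula: GZ = GM * sin(theta); RM = disp * g * GZ
Step 1 — GZ = 0.93 * sin(24°) = 0.93 * 0.406737 = 0.378265 m
Step 2 — RM = 34868000 * 9.81 * 0.378265 ≈ 129390000 N·m (5 s.f.)

129390000 N·m


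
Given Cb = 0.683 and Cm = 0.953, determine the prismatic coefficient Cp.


Formula: Cp = Cb / Cm
Substituting: Cp = 0.683 / 0.953
Result: Cp ≈ 0.71668 (5 s.f.)

0.71668


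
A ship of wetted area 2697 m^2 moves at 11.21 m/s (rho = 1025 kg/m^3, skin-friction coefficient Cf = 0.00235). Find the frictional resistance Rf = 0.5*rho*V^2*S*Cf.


Formula: Rf = 0.5 * rho * V^2 * S * Cf
Step 1 — V^2 = 11.21^2 = 125.6641
Step 2 — 0.5 * rho * V^2 = 0.5 * 1025 * 125.6641 = 64402.85125
Step 3 — Rf = 64402.85125 * 2697 * 0.00235 ≈ 408180 N (5 s.f.)

408180 N


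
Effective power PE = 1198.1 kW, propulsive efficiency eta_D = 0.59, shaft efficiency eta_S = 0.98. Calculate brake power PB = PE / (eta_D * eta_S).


Formula: PB = PE / (eta_D * eta_S)
Step 1 — combined efficiency = eta_D * eta_S = 0.59 * 0.98 = 0.5782
Step 2 — PB = 1198.1 / 0.5782 ≈ 2072.1 kW (5 s.f.)

2072.1 kW


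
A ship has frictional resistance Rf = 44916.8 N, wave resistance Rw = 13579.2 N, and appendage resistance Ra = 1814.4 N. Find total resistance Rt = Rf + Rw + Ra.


Formula: Rt = Rf + Rw + Ra
Substituting: Rt = 44916.8 + 13579.2 + 1814.4
Result: Rt = 60310.4 N

60310.4 N


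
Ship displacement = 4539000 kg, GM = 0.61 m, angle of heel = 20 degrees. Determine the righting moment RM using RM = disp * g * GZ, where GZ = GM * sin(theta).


Formula: GZ = GM * sin(theta); RM = disp * g * GZ
Step 1 — GZ = 0.61 * sin(20°) = 0.61 * 0.34202 = 0.208632 m
Step 2 — RM = 4539000 * 9.81 * 0.208632 ≈ 9289900 N·m (5 s.f.)

9289900 N·m


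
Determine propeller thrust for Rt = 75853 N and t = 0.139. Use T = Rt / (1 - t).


Formula: T = Rt / (1 - t)
Step 1 — (1 - t) = 1 - 0.139 = 0.861
Step 2 — T = 75853 / 0.861 ≈ 88099 N (5 s.f.)

88099 N


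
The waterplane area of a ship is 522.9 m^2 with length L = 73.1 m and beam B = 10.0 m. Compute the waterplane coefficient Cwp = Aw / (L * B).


Formula: Cwp = Aw / (L * B)
Step 1 — L * B = 73.1 * 10.0 = 731.0 m^2
Step 2 — Cwp = 522.9 / 731.0 ≈ 0.71532 (5 s.f.)

0.71532


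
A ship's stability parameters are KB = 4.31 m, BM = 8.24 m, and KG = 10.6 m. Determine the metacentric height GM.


Formula: GM = KB + BM - KG
Step 1 — KM = KB + BM = 4.31 + 8.24 = 12.55 m
Step 2 — GM = KM - KG = 12.55 - 10.6 = 1.95 m

1.95 m


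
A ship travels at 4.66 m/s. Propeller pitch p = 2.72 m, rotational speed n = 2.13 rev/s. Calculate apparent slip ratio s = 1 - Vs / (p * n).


Formula: s = 1 - Vs / (p * n)
Step 1 — p * n = 2.72 * 2.13 = 5.7936
Step 2 — Vs / (p*n) = 4.66 / 5.7936 = 0.804336 (6 d.p.)
Step 3 — s = 1 - 0.804336 = 0.195664

0.195664


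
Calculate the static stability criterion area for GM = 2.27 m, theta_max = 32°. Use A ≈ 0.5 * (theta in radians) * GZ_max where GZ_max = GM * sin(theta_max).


Formula: GZ_max = GM * sin(theta); Area = 0.5 * theta_rad * GZ_max
Step 1 — GZ_max = 2.27 * sin(32°) = 2.27 * 0.529919 = 1.202916 m
Step 2 — theta_rad = 32 * pi/180 = 0.558505 rad
Step 3 — Area = 0.5 * 0.558505 * 1.202916 ≈ 0.33592 m·rad (5 s.f.)

0.33592 m·rad


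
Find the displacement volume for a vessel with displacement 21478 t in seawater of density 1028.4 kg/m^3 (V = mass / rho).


Formula: V = mass / rho
Step 1 — convert tonnes to kg: 21478 t * 1000 = 21478000 kg
Step 2 — V = 21478000 / 1028.4 ≈ 20885 m^3 (5 s.f.)

20885 m^3


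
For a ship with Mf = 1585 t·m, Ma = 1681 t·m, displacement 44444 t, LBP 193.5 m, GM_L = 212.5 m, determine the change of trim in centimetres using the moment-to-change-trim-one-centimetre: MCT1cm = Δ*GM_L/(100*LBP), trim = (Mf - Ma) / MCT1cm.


Formula: net trimming moment = Mf - Ma; MCT1cm = Δ*GM_L/(100*LBP); trim = net moment / MCT1cm
Step 1 — net trimming moment = 1585 - 1681 = -96 t·m
Step 2 — MCT1cm = 44444 * 212.5 / (100 * 193.5) = 488.0801 t·m/cm
Step 3 — trim = -96 / 488.0801 ≈ -0.19669 cm (5 s.f.)

-0.19669 cm


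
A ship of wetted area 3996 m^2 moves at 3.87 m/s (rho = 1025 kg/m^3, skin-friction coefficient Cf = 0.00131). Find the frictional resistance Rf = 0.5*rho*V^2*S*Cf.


Formula: Rf = 0.5 * rho * V^2 * S * Cf
Step 1 — V^2 = 3.87^2 = 14.9769
Step 2 — 0.5 * rho * V^2 = 0.5 * 1025 * 14.9769 = 7675.66125
Step 3 — Rf = 7675.66125 * 3996 * 0.00131 ≈ 40180 N (5 s.f.)

40180 N


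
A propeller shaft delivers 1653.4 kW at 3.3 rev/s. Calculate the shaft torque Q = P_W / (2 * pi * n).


Formula: Q = P_W / (2 * pi * n)
Step 1 — P_W = 1653.4 kW * 1000 = 1653400.0 W
Step 2 — 2 * pi * n = 2 * pi * 3.3 = 20.734512
Step 3 — Q = 1653400.0 / 20.734512 ≈ 79741 N·m (5 s.f.)

79741 N·m


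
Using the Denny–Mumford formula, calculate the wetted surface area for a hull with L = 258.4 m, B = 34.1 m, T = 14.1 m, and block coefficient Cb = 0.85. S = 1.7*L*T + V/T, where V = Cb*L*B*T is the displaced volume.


Formula: S = 1.7*L*T + V/T with V = Cb*L*B*T, i.e. S = L * (1.7*T + Cb*B)
Step 1 — 1.7*T = 1.7 * 14.1 = 23.97 m
Step 2 — Cb*B = 0.85 * 34.1 = 28.985 m
Step 3 — 1.7*T + Cb*B = 23.97 + 28.985 = 52.955 m
Step 4 — S = 258.4 * 52.955 ≈ 13684 m^2 (5 s.f.)

13684 m^2


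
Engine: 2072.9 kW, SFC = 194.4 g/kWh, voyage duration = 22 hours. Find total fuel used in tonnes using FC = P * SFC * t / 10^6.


Formula: FC (tonnes) = P * SFC * t / 1,000,000
Step 1 — P * SFC * t = 2072.9 * 194.4 * 22 = 8865378.72 g
Step 2 — FC (tonnes) = 8865378.72 / 1,000,000 ≈ 8.8654 tonnes (5 s.f.)

8.8654 tonnes


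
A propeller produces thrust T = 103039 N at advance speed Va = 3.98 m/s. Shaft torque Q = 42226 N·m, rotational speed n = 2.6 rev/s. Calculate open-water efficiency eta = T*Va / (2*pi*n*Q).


Formula: eta = T * Va / (2 * pi * n * Q)
Step 1 — numerator = T * Va = 103039 * 3.98 = 410095.22
Step 2 — 2 * pi * n = 2 * pi * 2.6 = 16.336282
Step 3 — denominator = 16.336282 * 42226 = 689815.84
Step 4 — eta = 410095.22 / 689815.84 ≈ 0.59450 (5 s.f.)

0.59450


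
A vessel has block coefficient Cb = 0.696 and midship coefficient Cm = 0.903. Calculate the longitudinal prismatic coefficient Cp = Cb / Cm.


Formula: Cp = Cb / Cm
Substituting: Cp = 0.696 / 0.903
Result: Cp ≈ 0.77076 (5 s.f.)

0.77076


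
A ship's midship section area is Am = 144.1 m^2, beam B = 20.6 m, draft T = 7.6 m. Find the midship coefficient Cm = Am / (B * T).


Formula: Cm = Am / (B * T)
Step 1 — B * T = 20.6 * 7.6 = 156.56 m^2
Step 2 — Cm = 144.1 / 156.56 ≈ 0.92041 (5 s.f.)

0.92041


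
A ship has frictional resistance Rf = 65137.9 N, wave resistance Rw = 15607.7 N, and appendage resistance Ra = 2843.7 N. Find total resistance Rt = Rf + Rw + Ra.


Formula: Rt = Rf + Rw + Ra
Substituting: Rt = 65137.9 + 15607.7 + 2843.7
Result: Rt = 83589.3 N

83589.3 N


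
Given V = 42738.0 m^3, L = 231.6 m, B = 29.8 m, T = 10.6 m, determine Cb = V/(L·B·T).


Formula: Cb = V / (L * B * T)
Step 1 — L * B * T = 231.6 * 29.8 * 10.6 = 73157.808 m^3
Step 2 — Cb = 42738.0 / 73157.808 ≈ 0.58419 (5 s.f.)

0.58419


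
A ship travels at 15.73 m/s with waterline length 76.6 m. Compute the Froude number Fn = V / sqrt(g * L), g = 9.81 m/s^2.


Formula: Fn = V / sqrt(g * L)
Step 1 — g * L = 9.81 * 76.6 = 751.446
Step 2 — sqrt(g * L) = sqrt(751.446) = 27.412515
Step 3 — Fn = 15.73 / 27.412515 ≈ 0.57383 (5 s.f.)

0.57383


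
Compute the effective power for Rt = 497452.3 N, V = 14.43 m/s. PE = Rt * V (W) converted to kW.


Formula: PE = Rt * V / 1000 (kW)
Step 1 — PE (W) = 497452.3 * 14.43 = 7178236.689 W
Step 2 — PE (kW) = 7178236.689 / 1000 ≈ 7178.2 kW (5 s.f.)

7178.2 kW


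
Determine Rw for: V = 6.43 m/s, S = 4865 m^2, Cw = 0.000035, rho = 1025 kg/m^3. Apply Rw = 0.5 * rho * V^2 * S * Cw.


Formula: Rw = 0.5 * rho * V^2 * S * Cw
Step 1 — V^2 = 6.43^2 = 41.3449
Step 2 — 0.5 * rho * V^2 = 0.5 * 1025 * 41.3449 = 21189.26125
Step 3 — Rw = 21189.26125 * 4865 * 0.000035 ≈ 3608.0 N (5 s.f.)

3608.0 N


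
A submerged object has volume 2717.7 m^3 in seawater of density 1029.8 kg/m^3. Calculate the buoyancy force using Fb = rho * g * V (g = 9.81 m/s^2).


Formula: Fb = rho * g * V
Substituting: Fb = 1029.8 * 9.81 * 2717.7
Intermediate: 1029.8 * 9.81 = 10102.338
Result: Fb = 10102.338 * 2717.7 ≈ 27455000 N (5 s.f.)

27455000 N


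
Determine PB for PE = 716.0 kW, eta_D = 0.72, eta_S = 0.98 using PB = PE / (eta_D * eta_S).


Formula: PB = PE / (eta_D * eta_S)
Step 1 — combined efficiency = eta_D * eta_S = 0.72 * 0.98 = 0.7056
Step 2 — PB = 716.0 / 0.7056 ≈ 1014.7 kW (5 s.f.)

1014.7 kW


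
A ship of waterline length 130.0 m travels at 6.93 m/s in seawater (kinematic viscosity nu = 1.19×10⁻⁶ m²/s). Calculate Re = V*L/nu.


Formula: Re = V * L / nu
Step 1 — V * L = 6.93 * 130.0 = 900.9 m^2/s
Step 2 — Re = 900.9 / 1.19e-6 = 7.57e+08

7.57e+08


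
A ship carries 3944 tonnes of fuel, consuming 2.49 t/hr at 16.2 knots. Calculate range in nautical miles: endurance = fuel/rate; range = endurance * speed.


Formula: endurance = fuel / rate; range = endurance * speed
Step 1 — endurance = 3944 / 2.49 = 1583.9357 hours
Step 2 — range = 1583.9357 * 16.2 ≈ 25660 nautical miles (5 s.f.)

25660 NM


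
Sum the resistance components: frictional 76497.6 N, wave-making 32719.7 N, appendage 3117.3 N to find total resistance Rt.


Formula: Rt = Rf + Rw + Ra
Substituting: Rt = 76497.6 + 32719.7 + 3117.3
Result: Rt = 112334.6 N

112334.6 N


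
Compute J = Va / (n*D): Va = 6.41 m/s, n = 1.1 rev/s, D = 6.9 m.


Formula: J = Va / (n * D)
Step 1 — n * D = 1.1 * 6.9 = 7.59
Step 2 — J = 6.41 / 7.59 ≈ 0.84453 (5 s.f.)

0.84453


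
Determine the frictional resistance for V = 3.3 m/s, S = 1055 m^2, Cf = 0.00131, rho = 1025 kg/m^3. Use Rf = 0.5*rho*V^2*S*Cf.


Formula: Rf = 0.5 * rho * V^2 * S * Cf
Step 1 — V^2 = 3.3^2 = 10.89
Step 2 — 0.5 * rho * V^2 = 0.5 * 1025 * 10.89 = 5581.125
Step 3 — Rf = 5581.125 * 1055 * 0.00131 ≈ 7713.4 N (5 s.f.)

7713.4 N


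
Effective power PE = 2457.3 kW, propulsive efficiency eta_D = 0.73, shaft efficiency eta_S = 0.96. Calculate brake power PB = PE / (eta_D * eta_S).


Formula: PB = PE / (eta_D * eta_S)
Step 1 — combined efficiency = eta_D * eta_S = 0.73 * 0.96 = 0.7008
Step 2 — PB = 2457.3 / 0.7008 ≈ 3506.4 kW (5 s.f.)

3506.4 kW


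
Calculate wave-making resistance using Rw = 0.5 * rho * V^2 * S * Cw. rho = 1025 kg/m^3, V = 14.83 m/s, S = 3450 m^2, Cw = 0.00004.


Formula: Rw = 0.5 * rho * V^2 * S * Cw
Step 1 — V^2 = 14.83^2 = 219.9289
Step 2 — 0.5 * rho * V^2 = 0.5 * 1025 * 219.9289 = 112713.56125
Step 3 — Rw = 112713.56125 * 3450 * 0.00004 ≈ 15554 N (5 s.f.)

15554 N


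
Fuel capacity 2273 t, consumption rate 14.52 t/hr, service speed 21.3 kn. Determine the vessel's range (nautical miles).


Formula: endurance = fuel / rate; range = endurance * speed
Step 1 — endurance = 2273 / 14.52 = 156.5427 hours
Step 2 — range = 156.5427 * 21.3 ≈ 3334.4 nautical miles (5 s.f.)

3334.4 NM


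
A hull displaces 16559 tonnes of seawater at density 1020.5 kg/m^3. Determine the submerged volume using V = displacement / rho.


Formula: V = mass / rho
Step 1 — convert tonnes to kg: 16559 t * 1000 = 16559000 kg
Step 2 — V = 16559000 / 1020.5 ≈ 16226 m^3 (5 s.f.)

16226 m^3


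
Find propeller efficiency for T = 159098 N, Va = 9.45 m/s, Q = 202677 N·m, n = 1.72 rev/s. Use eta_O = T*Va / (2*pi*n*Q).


Formula: eta = T * Va / (2 * pi * n * Q)
Step 1 — numerator = T * Va = 159098 * 9.45 = 1503476.1
Step 2 — 2 * pi * n = 2 * pi * 1.72 = 10.807079
Step 3 — denominator = 10.807079 * 202677 = 2190346.35
Step 4 — eta = 1503476.1 / 2190346.35 ≈ 0.68641 (5 s.f.)

0.68641


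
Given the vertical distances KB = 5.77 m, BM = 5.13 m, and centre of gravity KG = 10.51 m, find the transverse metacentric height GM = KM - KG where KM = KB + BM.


Formula: GM = KB + BM - KG
Step 1 — KM = KB + BM = 5.77 + 5.13 = 10.9 m
Step 2 — GM = KM - KG = 10.9 - 10.51 = 0.39 m

0.39 m


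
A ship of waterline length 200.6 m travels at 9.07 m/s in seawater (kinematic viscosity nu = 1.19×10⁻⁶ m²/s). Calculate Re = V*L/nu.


Formula: Re = V * L / nu
Step 1 — V * L = 9.07 * 200.6 = 1819.442 m^2/s
Step 2 — Re = 1819.442 / 1.19e-6 = 1.53e+09

1.53e+09


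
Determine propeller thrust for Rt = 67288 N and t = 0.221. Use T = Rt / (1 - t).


Formula: T = Rt / (1 - t)
Step 1 — (1 - t) = 1 - 0.221 = 0.779
Step 2 — T = 67288 / 0.779 ≈ 86377 N (5 s.f.)

86377 N


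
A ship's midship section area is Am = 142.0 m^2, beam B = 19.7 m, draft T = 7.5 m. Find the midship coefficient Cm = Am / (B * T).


Formula: Cm = Am / (B * T)
Step 1 — B * T = 19.7 * 7.5 = 147.75 m^2
Step 2 — Cm = 142.0 / 147.75 ≈ 0.96108 (5 s.f.)

0.96108


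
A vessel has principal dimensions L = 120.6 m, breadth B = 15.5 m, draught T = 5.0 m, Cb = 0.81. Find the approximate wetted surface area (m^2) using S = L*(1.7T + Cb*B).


Formula: S = 1.7*L*T + V/T with V = Cb*L*B*T, i.e. S = L * (1.7*T + Cb*B)
Step 1 — 1.7*T = 1.7 * 5.0 = 8.5 m
Step 2 — Cb*B = 0.81 * 15.5 = 12.555 m
Step 3 — 1.7*T + Cb*B = 8.5 + 12.555 = 21.055 m
Step 4 — S = 120.6 * 21.055 ≈ 2539.2 m^2 (5 s.f.)

2539.2 m^2


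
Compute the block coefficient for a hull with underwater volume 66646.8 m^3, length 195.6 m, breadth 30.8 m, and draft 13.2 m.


Formula: Cb = V / (L * B * T)
Step 1 — L * B * T = 195.6 * 30.8 * 13.2 = 79523.136 m^3
Step 2 — Cb = 66646.8 / 79523.136 ≈ 0.83808 (5 s.f.)

0.83808


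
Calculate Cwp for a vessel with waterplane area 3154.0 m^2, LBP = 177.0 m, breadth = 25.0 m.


Formula: Cwp = Aw / (L * B)
Step 1 — L * B = 177.0 * 25.0 = 4425.0 m^2
Step 2 — Cwp = 3154.0 / 4425.0 ≈ 0.71277 (5 s.f.)

0.71277


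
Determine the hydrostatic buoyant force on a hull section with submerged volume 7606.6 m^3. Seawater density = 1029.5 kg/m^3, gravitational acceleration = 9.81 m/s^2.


Formula: Fb = rho * g * V
Substituting: Fb = 1029.5 * 9.81 * 7606.6
Intermediate: 1029.5 * 9.81 = 10099.395
Result: Fb = 10099.395 * 7606.6 ≈ 76822000 N (5 s.f.)

76822000 N


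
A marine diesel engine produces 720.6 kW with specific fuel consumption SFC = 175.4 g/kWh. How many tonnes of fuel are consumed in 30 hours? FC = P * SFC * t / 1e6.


Formula: FC (tonnes) = P * SFC * t / 1,000,000
Step 1 — P * SFC * t = 720.6 * 175.4 * 30 = 3791797.2 g
Step 2 — FC (tonnes) = 3791797.2 / 1,000,000 ≈ 3.7918 tonnes (5 s.f.)

3.7918 tonnes


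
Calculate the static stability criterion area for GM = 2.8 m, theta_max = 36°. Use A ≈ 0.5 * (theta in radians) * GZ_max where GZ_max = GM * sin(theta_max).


Formula: GZ_max = GM * sin(theta); Area = 0.5 * theta_rad * GZ_max
Step 1 — GZ_max = 2.8 * sin(36°) = 2.8 * 0.587785 = 1.645798 m
Step 2 — theta_rad = 36 * pi/180 = 0.628319 rad
Step 3 — Area = 0.5 * 0.628319 * 1.645798 ≈ 0.51704 m·rad (5 s.f.)

0.51704 m·rad


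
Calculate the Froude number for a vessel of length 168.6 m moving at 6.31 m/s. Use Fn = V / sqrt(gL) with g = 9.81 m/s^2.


Formula: Fn = V / sqrt(g * L)
Step 1 — g * L = 9.81 * 168.6 = 1653.966
Step 2 — sqrt(g * L) = sqrt(1653.966) = 40.668981
Step 3 — Fn = 6.31 / 40.668981 ≈ 0.15516 (5 s.f.)

0.15516


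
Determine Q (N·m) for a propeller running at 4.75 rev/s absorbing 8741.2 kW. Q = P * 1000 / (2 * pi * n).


Formula: Q = P_W / (2 * pi * n)
Step 1 — P_W = 8741.2 kW * 1000 = 8741200.0 W
Step 2 — 2 * pi * n = 2 * pi * 4.75 = 29.84513
Step 3 — Q = 8741200.0 / 29.84513 ≈ 292890 N·m (5 s.f.)

292890 N·m


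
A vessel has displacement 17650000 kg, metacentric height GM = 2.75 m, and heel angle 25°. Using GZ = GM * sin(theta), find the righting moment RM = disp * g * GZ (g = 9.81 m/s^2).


Formula: GZ = GM * sin(theta); RM = disp * g * GZ
Step 1 — GZ = 2.75 * sin(25°) = 2.75 * 0.422618 = 1.1622 m
Step 2 — RM = 17650000 * 9.81 * 1.1622 ≈ 201230000 N·m (5 s.f.)

201230000 N·m


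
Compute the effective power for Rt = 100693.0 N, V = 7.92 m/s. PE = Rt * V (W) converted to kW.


Formula: PE = Rt * V / 1000 (kW)
Step 1 — PE (W) = 100693.0 * 7.92 = 797488.56 W
Step 2 — PE (kW) = 797488.56 / 1000 ≈ 797.49 kW (5 s.f.)

797.49 kW


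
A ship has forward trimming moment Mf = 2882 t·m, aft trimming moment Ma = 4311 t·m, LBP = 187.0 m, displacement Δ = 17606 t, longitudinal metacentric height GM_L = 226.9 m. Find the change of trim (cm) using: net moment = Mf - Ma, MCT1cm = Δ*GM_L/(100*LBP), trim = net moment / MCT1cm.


Formula: net trimming moment = Mf - Ma; MCT1cm = Δ*GM_L/(100*LBP); trim = net moment / MCT1cm
Step 1 — net trimming moment = 2882 - 4311 = -1429 t·m
Step 2 — MCT1cm = 17606 * 226.9 / (100 * 187.0) = 213.6257 t·m/cm
Step 3 — trim = -1429 / 213.6257 ≈ -6.6893 cm (5 s.f.)

-6.6893 cm


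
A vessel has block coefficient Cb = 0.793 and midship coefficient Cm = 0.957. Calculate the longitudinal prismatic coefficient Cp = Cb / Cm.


Formula: Cp = Cb / Cm
Substituting: Cp = 0.793 / 0.957
Result: Cp ≈ 0.82863 (5 s.f.)

0.82863


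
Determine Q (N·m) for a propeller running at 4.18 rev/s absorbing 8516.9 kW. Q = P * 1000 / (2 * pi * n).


Formula: Q = P_W / (2 * pi * n)
Step 1 — P_W = 8516.9 kW * 1000 = 8516900.0 W
Step 2 — 2 * pi * n = 2 * pi * 4.18 = 26.263715
Step 3 — Q = 8516900.0 / 26.263715 ≈ 324280 N·m (5 s.f.)

324280 N·m


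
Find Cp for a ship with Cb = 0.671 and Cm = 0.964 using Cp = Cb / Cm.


Formula: Cp = Cb / Cm
Substituting: Cp = 0.671 / 0.964
Result: Cp ≈ 0.69606 (5 s.f.)

0.69606


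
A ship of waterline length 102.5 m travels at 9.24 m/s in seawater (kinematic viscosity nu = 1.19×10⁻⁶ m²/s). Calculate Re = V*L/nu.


Formula: Re = V * L / nu
Step 1 — V * L = 9.24 * 102.5 = 947.1 m^2/s
Step 2 — Re = 947.1 / 1.19e-6 = 7.96e+08

7.96e+08


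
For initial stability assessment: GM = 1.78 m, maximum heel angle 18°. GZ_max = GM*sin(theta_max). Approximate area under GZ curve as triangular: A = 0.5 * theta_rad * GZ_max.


Formula: GZ_max = GM * sin(theta); Area = 0.5 * theta_rad * GZ_max
Step 1 — GZ_max = 1.78 * sin(18°) = 1.78 * 0.309017 = 0.55005 m
Step 2 — theta_rad = 18 * pi/180 = 0.314159 rad
Step 3 — Area = 0.5 * 0.314159 * 0.55005 ≈ 0.086402 m·rad (5 s.f.)

0.086402 m·rad


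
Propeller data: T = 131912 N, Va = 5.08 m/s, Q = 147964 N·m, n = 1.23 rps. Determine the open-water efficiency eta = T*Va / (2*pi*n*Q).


Formula: eta = T * Va / (2 * pi * n * Q)
Step 1 — numerator = T * Va = 131912 * 5.08 = 670112.96
Step 2 — 2 * pi * n = 2 * pi * 1.23 = 7.728318
Step 3 — denominator = 7.728318 * 147964 = 1143512.84
Step 4 — eta = 670112.96 / 1143512.84 ≈ 0.58601 (5 s.f.)

0.58601


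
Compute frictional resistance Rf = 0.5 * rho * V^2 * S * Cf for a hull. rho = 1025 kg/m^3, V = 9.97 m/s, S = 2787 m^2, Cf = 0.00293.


Formula: Rf = 0.5 * rho * V^2 * S * Cf
Step 1 — V^2 = 9.97^2 = 99.4009
Step 2 — 0.5 * rho * V^2 = 0.5 * 1025 * 99.4009 = 50942.96125
Step 3 — Rf = 50942.96125 * 2787 * 0.00293 ≈ 416000 N (5 s.f.)

416000 N


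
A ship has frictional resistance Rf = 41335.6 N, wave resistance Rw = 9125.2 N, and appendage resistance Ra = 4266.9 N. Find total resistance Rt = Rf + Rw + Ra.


Formula: Rt = Rf + Rw + Ra
Substituting: Rt = 41335.6 + 9125.2 + 4266.9
Result: Rt = 54727.7 N

54727.7 N


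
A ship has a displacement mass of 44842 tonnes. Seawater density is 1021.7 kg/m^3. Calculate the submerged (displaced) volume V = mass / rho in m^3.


Formula: V = mass / rho
Step 1 — convert tonnes to kg: 44842 t * 1000 = 44842000 kg
Step 2 — V = 44842000 / 1021.7 ≈ 43890 m^3 (5 s.f.)

43890 m^3


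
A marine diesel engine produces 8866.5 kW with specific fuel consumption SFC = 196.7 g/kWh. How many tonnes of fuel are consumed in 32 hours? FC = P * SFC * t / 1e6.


Formula: FC (tonnes) = P * SFC * t / 1,000,000
Step 1 — P * SFC * t = 8866.5 * 196.7 * 32 = 55809297.6 g
Step 2 — FC (tonnes) = 55809297.6 / 1,000,000 ≈ 55.809 tonnes (5 s.f.)

55.809 tonnes


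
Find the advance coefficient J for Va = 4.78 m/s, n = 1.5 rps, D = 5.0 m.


Formula: J = Va / (n * D)
Step 1 — n * D = 1.5 * 5.0 = 7.5
Step 2 — J = 4.78 / 7.5 ≈ 0.63733 (5 s.f.)

0.63733


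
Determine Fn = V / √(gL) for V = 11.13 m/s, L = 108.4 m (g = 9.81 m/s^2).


Formula: Fn = V / sqrt(g * L)
Step 1 — g * L = 9.81 * 108.4 = 1063.404
Step 2 — sqrt(g * L) = sqrt(1063.404) = 32.609876
Step 3 — Fn = 11.13 / 32.609876 ≈ 0.34131 (5 s.f.)

0.34131


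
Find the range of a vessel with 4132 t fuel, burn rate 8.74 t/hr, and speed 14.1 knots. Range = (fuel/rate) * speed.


Formula: endurance = fuel / rate; range = endurance * speed
Step 1 — endurance = 4132 / 8.74 = 472.7689 hours
Step 2 — range = 472.7689 * 14.1 ≈ 6666.0 nautical miles (5 s.f.)

6666.0 NM


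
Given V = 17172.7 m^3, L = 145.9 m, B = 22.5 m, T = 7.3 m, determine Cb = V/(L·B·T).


Formula: Cb = V / (L * B * T)
Step 1 — L * B * T = 145.9 * 22.5 * 7.3 = 23964.075 m^3
Step 2 — Cb = 17172.7 / 23964.075 ≈ 0.71660 (5 s.f.)

0.71660


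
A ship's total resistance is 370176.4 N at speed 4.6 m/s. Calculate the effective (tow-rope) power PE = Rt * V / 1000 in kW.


Formula: PE = Rt * V / 1000 (kW)
Step 1 — PE (W) = 370176.4 * 4.6 = 1702811.44 W
Step 2 — PE (kW) = 1702811.44 / 1000 ≈ 1702.8 kW (5 s.f.)

1702.8 kW


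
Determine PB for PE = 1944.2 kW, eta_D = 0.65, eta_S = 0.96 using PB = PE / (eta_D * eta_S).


Formula: PB = PE / (eta_D * eta_S)
Step 1 — combined efficiency = eta_D * eta_S = 0.65 * 0.96 = 0.624
Step 2 — PB = 1944.2 / 0.624 ≈ 3115.7 kW (5 s.f.)

3115.7 kW


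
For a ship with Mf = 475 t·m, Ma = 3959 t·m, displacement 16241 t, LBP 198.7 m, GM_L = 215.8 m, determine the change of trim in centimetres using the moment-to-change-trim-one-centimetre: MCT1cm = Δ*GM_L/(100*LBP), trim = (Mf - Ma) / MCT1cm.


Formula: net trimming moment = Mf - Ma; MCT1cm = Δ*GM_L/(100*LBP); trim = net moment / MCT1cm
Step 1 — net trimming moment = 475 - 3959 = -3484 t·m
Step 2 — MCT1cm = 16241 * 215.8 / (100 * 198.7) = 176.3869 t·m/cm
Step 3 — trim = -3484 / 176.3869 ≈ -19.752 cm (5 s.f.)

-19.752 cm


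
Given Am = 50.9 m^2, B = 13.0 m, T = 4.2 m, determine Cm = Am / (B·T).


Formula: Cm = Am / (B * T)
Step 1 — B * T = 13.0 * 4.2 = 54.6 m^2
Step 2 — Cm = 50.9 / 54.6 ≈ 0.93223 (5 s.f.)

0.93223


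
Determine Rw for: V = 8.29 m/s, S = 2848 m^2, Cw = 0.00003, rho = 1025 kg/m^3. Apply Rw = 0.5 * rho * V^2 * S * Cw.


Formula: Rw = 0.5 * rho * V^2 * S * Cw
Step 1 — V^2 = 8.29^2 = 68.7241
Step 2 — 0.5 * rho * V^2 = 0.5 * 1025 * 68.7241 = 35221.10125
Step 3 — Rw = 35221.10125 * 2848 * 0.00003 ≈ 3009.3 N (5 s.f.)

3009.3 N


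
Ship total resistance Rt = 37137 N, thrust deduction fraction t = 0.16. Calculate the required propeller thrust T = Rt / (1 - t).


Formula: T = Rt / (1 - t)
Step 1 — (1 - t) = 1 - 0.16 = 0.84
Step 2 — T = 37137 / 0.84 ≈ 44211 N (5 s.f.)

44211 N


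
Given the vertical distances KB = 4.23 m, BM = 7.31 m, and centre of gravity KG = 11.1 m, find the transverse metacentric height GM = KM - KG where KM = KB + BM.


Formula: GM = KB + BM - KG
Step 1 — KM = KB + BM = 4.23 + 7.31 = 11.54 m
Step 2 — GM = KM - KG = 11.54 - 11.1 = 0.44 m

0.44 m


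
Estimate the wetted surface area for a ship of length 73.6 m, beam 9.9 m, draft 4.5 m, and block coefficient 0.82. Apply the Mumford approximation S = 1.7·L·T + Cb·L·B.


Formula: S = 1.7*L*T + V/T with V = Cb*L*B*T, i.e. S = L * (1.7*T + Cb*B)
Step 1 — 1.7*T = 1.7 * 4.5 = 7.65 m
Step 2 — Cb*B = 0.82 * 9.9 = 8.118 m
Step 3 — 1.7*T + Cb*B = 7.65 + 8.118 = 15.768 m
Step 4 — S = 73.6 * 15.768 ≈ 1160.5 m^2 (5 s.f.)

1160.5 m^2


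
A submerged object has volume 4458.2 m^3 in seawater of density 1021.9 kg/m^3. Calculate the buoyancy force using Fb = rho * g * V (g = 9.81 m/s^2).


Formula: Fb = rho * g * V
Substituting: Fb = 1021.9 * 9.81 * 4458.2
Intermediate: 1021.9 * 9.81 = 10024.839
Result: Fb = 10024.839 * 4458.2 ≈ 44693000 N (5 s.f.)

44693000 N


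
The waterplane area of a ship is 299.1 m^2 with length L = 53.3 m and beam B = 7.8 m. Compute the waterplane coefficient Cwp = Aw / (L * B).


Formula: Cwp = Aw / (L * B)
Step 1 — L * B = 53.3 * 7.8 = 415.74 m^2
Step 2 — Cwp = 299.1 / 415.74 ≈ 0.71944 (5 s.f.)

0.71944


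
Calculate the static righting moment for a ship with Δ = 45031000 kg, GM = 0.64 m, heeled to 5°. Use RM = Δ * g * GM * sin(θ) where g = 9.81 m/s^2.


Formula: GZ = GM * sin(theta); RM = disp * g * GZ
Step 1 — GZ = 0.64 * sin(5°) = 0.64 * 0.087156 = 0.05578 m
Step 2 — RM = 45031000 * 9.81 * 0.05578 ≈ 24641000 N·m (5 s.f.)

24641000 N·m


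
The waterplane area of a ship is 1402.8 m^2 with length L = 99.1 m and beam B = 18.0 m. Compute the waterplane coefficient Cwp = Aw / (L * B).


Formula: Cwp = Aw / (L * B)
Step 1 — L * B = 99.1 * 18.0 = 1783.8 m^2
Step 2 — Cwp = 1402.8 / 1783.8 ≈ 0.78641 (5 s.f.)

0.78641


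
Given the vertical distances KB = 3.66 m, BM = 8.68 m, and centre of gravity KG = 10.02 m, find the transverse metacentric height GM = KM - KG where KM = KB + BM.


Formula: GM = KB + BM - KG
Step 1 — KM = KB + BM = 3.66 + 8.68 = 12.34 m
Step 2 — GM = KM - KG = 12.34 - 10.02 = 2.32 m

2.32 m


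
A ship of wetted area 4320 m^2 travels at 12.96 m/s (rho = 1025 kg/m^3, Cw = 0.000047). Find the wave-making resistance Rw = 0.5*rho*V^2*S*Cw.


Formula: Rw = 0.5 * rho * V^2 * S * Cw
Step 1 — V^2 = 12.96^2 = 167.9616
Step 2 — 0.5 * rho * V^2 = 0.5 * 1025 * 167.9616 = 86080.32
Step 3 — Rw = 86080.32 * 4320 * 0.000047 ≈ 17478 N (5 s.f.)

17478 N


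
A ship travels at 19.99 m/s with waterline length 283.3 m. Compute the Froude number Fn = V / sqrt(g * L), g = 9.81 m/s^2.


Formula: Fn = V / sqrt(g * L)
Step 1 — g * L = 9.81 * 283.3 = 2779.173
Step 2 — sqrt(g * L) = sqrt(2779.173) = 52.717862
Step 3 — Fn = 19.99 / 52.717862 ≈ 0.37919 (5 s.f.)

0.37919


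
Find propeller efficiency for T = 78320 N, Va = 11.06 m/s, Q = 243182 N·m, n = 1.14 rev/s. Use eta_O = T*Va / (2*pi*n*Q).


Formula: eta = T * Va / (2 * pi * n * Q)
Step 1 — numerator = T * Va = 78320 * 11.06 = 866219.2
Step 2 — 2 * pi * n = 2 * pi * 1.14 = 7.162831
Step 3 — denominator = 7.162831 * 243182 = 1741871.57
Step 4 — eta = 866219.2 / 1741871.57 ≈ 0.49729 (5 s.f.)

0.49729


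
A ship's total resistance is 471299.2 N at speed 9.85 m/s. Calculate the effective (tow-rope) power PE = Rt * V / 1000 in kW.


Formula: PE = Rt * V / 1000 (kW)
Step 1 — PE (W) = 471299.2 * 9.85 = 4642297.12 W
Step 2 — PE (kW) = 4642297.12 / 1000 ≈ 4642.3 kW (5 s.f.)

4642.3 kW


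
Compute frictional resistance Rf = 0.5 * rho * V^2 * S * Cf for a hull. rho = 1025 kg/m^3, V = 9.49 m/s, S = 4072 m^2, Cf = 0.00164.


Formula: Rf = 0.5 * rho * V^2 * S * Cf
Step 1 — V^2 = 9.49^2 = 90.0601
Step 2 — 0.5 * rho * V^2 = 0.5 * 1025 * 90.0601 = 46155.80125
Step 3 — Rf = 46155.80125 * 4072 * 0.00164 ≈ 308230 N (5 s.f.)

308230 N


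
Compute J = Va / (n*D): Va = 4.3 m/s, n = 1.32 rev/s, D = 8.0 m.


Formula: J = Va / (n * D)
Step 1 — n * D = 1.32 * 8.0 = 10.56
Step 2 — J = 4.3 / 10.56 ≈ 0.40720 (5 s.f.)

0.40720


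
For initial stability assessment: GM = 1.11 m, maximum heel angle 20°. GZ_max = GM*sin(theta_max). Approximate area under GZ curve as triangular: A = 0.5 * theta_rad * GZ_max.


Formula: GZ_max = GM * sin(theta); Area = 0.5 * theta_rad * GZ_max
Step 1 — GZ_max = 1.11 * sin(20°) = 1.11 * 0.34202 = 0.379642 m
Step 2 — theta_rad = 20 * pi/180 = 0.349066 rad
Step 3 — Area = 0.5 * 0.349066 * 0.379642 ≈ 0.066260 m·rad (5 s.f.)

0.066260 m·rad


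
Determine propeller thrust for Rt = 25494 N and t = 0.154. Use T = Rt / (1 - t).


Formula: T = Rt / (1 - t)
Step 1 — (1 - t) = 1 - 0.154 = 0.846
Step 2 — T = 25494 / 0.846 ≈ 30135 N (5 s.f.)

30135 N


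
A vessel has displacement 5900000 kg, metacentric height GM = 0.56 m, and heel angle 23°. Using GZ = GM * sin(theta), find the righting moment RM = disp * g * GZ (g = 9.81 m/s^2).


Formula: GZ = GM * sin(theta); RM = disp * g * GZ
Step 1 — GZ = 0.56 * sin(23°) = 0.56 * 0.390731 = 0.218809 m
Step 2 — RM = 5900000 * 9.81 * 0.218809 ≈ 12664000 N·m (5 s.f.)

12664000 N·m


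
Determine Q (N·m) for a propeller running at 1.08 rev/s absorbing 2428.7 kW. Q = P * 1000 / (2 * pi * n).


Formula: Q = P_W / (2 * pi * n)
Step 1 — P_W = 2428.7 kW * 1000 = 2428700.0 W
Step 2 — 2 * pi * n = 2 * pi * 1.08 = 6.78584
Step 3 — Q = 2428700.0 / 6.78584 ≈ 357910 N·m (5 s.f.)

357910 N·m


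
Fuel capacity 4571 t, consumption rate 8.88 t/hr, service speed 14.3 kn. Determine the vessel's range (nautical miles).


Formula: endurance = fuel / rate; range = endurance * speed
Step 1 — endurance = 4571 / 8.88 = 514.7523 hours
Step 2 — range = 514.7523 * 14.3 ≈ 7361.0 nautical miles (5 s.f.)

7361.0 NM


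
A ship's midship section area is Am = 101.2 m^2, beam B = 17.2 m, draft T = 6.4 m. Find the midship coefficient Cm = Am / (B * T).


Formula: Cm = Am / (B * T)
Step 1 — B * T = 17.2 * 6.4 = 110.08 m^2
Step 2 — Cm = 101.2 / 110.08 ≈ 0.91933 (5 s.f.)

0.91933


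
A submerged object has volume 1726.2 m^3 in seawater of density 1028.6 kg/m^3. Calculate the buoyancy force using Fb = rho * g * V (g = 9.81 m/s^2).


Formula: Fb = rho * g * V
Substituting: Fb = 1028.6 * 9.81 * 1726.2
Intermediate: 1028.6 * 9.81 = 10090.566
Result: Fb = 10090.566 * 1726.2 ≈ 17418000 N (5 s.f.)

17418000 N


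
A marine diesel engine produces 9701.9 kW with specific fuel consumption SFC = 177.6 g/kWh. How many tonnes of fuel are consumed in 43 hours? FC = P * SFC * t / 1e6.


Formula: FC (tonnes) = P * SFC * t / 1,000,000
Step 1 — P * SFC * t = 9701.9 * 177.6 * 43 = 74091469.92 g
Step 2 — FC (tonnes) = 74091469.92 / 1,000,000 ≈ 74.091 tonnes (5 s.f.)

74.091 tonnes


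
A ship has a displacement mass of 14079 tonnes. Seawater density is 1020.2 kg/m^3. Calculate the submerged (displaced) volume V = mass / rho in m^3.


Formula: V = mass / rho
Step 1 — convert tonnes to kg: 14079 t * 1000 = 14079000 kg
Step 2 — V = 14079000 / 1020.2 ≈ 13800 m^3 (5 s.f.)

13800 m^3


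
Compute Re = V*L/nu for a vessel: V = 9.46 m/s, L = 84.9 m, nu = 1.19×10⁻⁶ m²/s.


Formula: Re = V * L / nu
Step 1 — V * L = 9.46 * 84.9 = 803.154 m^2/s
Step 2 — Re = 803.154 / 1.19e-6 = 6.75e+08

6.75e+08


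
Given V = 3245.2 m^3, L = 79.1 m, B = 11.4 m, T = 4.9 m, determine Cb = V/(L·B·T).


Formula: Cb = V / (L * B * T)
Step 1 — L * B * T = 79.1 * 11.4 * 4.9 = 4418.526 m^3
Step 2 — Cb = 3245.2 / 4418.526 ≈ 0.73445 (5 s.f.)

0.73445


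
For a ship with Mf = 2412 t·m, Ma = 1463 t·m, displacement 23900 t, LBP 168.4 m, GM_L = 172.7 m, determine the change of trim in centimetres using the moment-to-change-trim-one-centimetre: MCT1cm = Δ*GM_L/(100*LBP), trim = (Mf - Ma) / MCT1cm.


Formula: net trimming moment = Mf - Ma; MCT1cm = Δ*GM_L/(100*LBP); trim = net moment / MCT1cm
Step 1 — net trimming moment = 2412 - 1463 = 949 t·m
Step 2 — MCT1cm = 23900 * 172.7 / (100 * 168.4) = 245.1027 t·m/cm
Step 3 — trim = 949 / 245.1027 ≈ 3.8718 cm (5 s.f.)

3.8718 cm


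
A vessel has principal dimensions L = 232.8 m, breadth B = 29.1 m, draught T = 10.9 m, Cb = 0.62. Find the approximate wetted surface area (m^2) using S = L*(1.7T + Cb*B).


Formula: S = 1.7*L*T + V/T with V = Cb*L*B*T, i.e. S = L * (1.7*T + Cb*B)
Step 1 — 1.7*T = 1.7 * 10.9 = 18.53 m
Step 2 — Cb*B = 0.62 * 29.1 = 18.042 m
Step 3 — 1.7*T + Cb*B = 18.53 + 18.042 = 36.572 m
Step 4 — S = 232.8 * 36.572 ≈ 8514.0 m^2 (5 s.f.)

8514.0 m^2


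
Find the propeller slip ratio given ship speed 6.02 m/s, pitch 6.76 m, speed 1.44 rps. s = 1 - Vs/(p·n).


Formula: s = 1 - Vs / (p * n)
Step 1 — p * n = 6.76 * 1.44 = 9.7344
Step 2 — Vs / (p*n) = 6.02 / 9.7344 = 0.618425 (6 d.p.)
Step 3 — s = 1 - 0.618425 = 0.381575

0.381575


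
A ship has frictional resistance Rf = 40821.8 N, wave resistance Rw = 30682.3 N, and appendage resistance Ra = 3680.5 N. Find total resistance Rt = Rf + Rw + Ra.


Formula: Rt = Rf + Rw + Ra
Substituting: Rt = 40821.8 + 30682.3 + 3680.5
Result: Rt = 75184.6 N

75184.6 N


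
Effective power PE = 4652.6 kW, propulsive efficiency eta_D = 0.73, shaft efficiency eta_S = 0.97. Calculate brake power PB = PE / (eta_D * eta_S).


Formula: PB = PE / (eta_D * eta_S)
Step 1 — combined efficiency = eta_D * eta_S = 0.73 * 0.97 = 0.7081
Step 2 — PB = 4652.6 / 0.7081 ≈ 6570.5 kW (5 s.f.)

6570.5 kW


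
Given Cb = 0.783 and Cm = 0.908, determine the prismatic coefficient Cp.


Formula: Cp = Cb / Cm
Substituting: Cp = 0.783 / 0.908
Result: Cp ≈ 0.86233 (5 s.f.)

0.86233


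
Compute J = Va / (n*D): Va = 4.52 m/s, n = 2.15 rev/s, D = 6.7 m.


Formula: J = Va / (n * D)
Step 1 — n * D = 2.15 * 6.7 = 14.405
Step 2 — J = 4.52 / 14.405 ≈ 0.31378 (5 s.f.)

0.31378


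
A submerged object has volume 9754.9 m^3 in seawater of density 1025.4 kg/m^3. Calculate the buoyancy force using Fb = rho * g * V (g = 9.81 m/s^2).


Formula: Fb = rho * g * V
Substituting: Fb = 1025.4 * 9.81 * 9754.9
Intermediate: 1025.4 * 9.81 = 10059.174
Result: Fb = 10059.174 * 9754.9 ≈ 98126000 N (5 s.f.)

98126000 N


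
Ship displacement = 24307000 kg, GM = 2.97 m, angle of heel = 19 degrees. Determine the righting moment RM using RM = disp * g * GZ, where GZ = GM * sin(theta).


Formula: GZ = GM * sin(theta); RM = disp * g * GZ
Step 1 — GZ = 2.97 * sin(19°) = 2.97 * 0.325568 = 0.966937 m
Step 2 — RM = 24307000 * 9.81 * 0.966937 ≈ 230570000 N·m (5 s.f.)

230570000 N·m


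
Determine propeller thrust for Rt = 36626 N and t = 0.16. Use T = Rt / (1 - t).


Formula: T = Rt / (1 - t)
Step 1 — (1 - t) = 1 - 0.16 = 0.84
Step 2 — T = 36626 / 0.84 ≈ 43602 N (5 s.f.)

43602 N


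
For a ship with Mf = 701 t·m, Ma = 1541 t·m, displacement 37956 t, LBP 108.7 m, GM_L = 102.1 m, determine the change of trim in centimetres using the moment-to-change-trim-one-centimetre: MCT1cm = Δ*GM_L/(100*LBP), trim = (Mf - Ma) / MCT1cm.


Formula: net trimming moment = Mf - Ma; MCT1cm = Δ*GM_L/(100*LBP); trim = net moment / MCT1cm
Step 1 — net trimming moment = 701 - 1541 = -840 t·m
Step 2 — MCT1cm = 37956 * 102.1 / (100 * 108.7) = 356.514 t·m/cm
Step 3 — trim = -840 / 356.514 ≈ -2.3561 cm (5 s.f.)

-2.3561 cm
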